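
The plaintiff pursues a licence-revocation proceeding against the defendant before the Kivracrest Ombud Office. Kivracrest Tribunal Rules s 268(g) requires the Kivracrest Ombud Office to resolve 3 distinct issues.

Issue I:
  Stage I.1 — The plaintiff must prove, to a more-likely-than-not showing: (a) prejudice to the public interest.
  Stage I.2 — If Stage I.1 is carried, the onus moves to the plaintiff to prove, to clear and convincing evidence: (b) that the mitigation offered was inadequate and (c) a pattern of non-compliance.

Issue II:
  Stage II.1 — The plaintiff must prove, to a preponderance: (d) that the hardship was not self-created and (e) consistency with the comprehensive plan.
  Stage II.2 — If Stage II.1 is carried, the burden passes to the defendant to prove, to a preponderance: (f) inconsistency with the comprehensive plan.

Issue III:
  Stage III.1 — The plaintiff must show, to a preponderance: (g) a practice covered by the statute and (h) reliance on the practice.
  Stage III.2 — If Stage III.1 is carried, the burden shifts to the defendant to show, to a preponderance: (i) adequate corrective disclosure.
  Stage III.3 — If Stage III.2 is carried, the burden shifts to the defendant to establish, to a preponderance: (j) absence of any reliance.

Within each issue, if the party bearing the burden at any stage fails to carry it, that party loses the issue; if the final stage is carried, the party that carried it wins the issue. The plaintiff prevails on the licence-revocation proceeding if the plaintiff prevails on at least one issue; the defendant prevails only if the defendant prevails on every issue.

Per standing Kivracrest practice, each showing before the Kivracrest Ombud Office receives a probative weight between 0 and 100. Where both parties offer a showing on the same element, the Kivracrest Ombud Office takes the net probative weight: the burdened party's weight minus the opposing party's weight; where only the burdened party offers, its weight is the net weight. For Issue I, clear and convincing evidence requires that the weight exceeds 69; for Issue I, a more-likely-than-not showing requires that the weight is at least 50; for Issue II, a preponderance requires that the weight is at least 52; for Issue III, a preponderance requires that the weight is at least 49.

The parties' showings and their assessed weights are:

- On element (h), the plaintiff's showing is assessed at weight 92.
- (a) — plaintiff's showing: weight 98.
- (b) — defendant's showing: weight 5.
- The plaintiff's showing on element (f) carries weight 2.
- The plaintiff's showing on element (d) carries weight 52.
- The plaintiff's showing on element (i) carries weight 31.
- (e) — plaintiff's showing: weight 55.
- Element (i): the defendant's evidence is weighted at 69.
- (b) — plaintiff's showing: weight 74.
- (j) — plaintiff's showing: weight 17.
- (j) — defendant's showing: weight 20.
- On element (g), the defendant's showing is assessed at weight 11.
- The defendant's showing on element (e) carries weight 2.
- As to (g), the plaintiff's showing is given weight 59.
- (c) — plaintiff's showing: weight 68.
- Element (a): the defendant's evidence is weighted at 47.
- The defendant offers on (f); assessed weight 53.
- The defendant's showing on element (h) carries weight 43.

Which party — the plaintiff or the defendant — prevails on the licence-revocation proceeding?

plaintiff

— Issue I —
At Stage I.1 the plaintiff must meet a more-likely-than-not showing (weight is at least 50): on (a) the weight is 98 less the opposing 47 gives net 51, ≥ 50, so (a) meets the standard.
  All elements met. The plaintiff retains the burden for Stage I.2.
At Stage I.2 the plaintiff must meet clear and convincing evidence (weight exceeds 69): on (b) the weight is 74 less the opposing 5 gives net 69, ≤ 69, so (b) does not meet the standard; on (c) the weight is 68, ≤ 69, so (c) does not meet the standard.
  Not every element is met, so the plaintiff fails to carry Stage I.2.
The defendant prevails on this issue.
— Issue II —
At Stage II.1 the plaintiff must meet a preponderance (weight is at least 52): on (d) the weight is 52, which does reach 52, so (d) meets the standard; on (e) the weight is 55 less the opposing 2 gives net 53, ≥ 52, so (e) meets the standard.
  Stage II.1 carried; the burden shifts to the defendant.
At Stage II.2 the defendant must meet a preponderance (weight is at least 52): on (f) the weight is 53 less the opposing 2 gives net 51, < 52, so (f) does not meet the standard.
  Stage II.2 not carried; the defendant fails its burden.
So the plaintiff prevails on this issue.
— Issue III —
At Stage III.1 the plaintiff must meet a preponderance (weight is at least 49): on (g) the weight is 59 less the opposing 11 gives net 48, which does not reach 49, so (g) does not meet the standard; on (h) the weight is 92 less the opposing 43 gives net 49, which does reach 49, so (h) meets the standard.
  The plaintiff does not carry Stage III.1.
The defendant prevails on this issue.
Per-issue: Issue I → defendant; Issue II → plaintiff; Issue III → defendant. The plaintiff must prevail on at least one issue; overall, the plaintiff prevails.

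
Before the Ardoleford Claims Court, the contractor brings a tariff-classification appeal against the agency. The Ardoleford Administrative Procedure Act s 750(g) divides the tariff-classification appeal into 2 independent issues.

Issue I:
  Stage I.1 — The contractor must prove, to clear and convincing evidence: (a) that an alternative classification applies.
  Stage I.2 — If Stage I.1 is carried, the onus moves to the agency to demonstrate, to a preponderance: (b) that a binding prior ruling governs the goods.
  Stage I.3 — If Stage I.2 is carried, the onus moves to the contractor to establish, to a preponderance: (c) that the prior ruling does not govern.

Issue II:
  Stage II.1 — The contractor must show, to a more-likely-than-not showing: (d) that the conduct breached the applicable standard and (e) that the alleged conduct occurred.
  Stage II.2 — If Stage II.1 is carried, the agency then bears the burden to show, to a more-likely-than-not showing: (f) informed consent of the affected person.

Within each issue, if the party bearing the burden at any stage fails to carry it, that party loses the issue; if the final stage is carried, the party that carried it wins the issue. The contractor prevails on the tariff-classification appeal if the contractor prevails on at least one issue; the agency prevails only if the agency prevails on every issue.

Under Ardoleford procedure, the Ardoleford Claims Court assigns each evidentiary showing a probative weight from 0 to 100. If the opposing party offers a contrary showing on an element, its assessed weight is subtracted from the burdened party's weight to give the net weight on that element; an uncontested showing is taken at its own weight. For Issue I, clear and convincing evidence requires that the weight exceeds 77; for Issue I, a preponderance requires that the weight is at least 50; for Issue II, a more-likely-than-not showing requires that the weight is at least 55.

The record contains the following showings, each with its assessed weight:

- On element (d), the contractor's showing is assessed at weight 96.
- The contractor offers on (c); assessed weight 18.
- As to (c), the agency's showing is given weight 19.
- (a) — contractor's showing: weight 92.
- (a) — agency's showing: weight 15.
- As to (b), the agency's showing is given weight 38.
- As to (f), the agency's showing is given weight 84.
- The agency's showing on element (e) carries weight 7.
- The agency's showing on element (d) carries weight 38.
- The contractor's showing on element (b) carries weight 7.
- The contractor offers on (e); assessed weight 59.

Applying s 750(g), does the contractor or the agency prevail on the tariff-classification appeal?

agency

— Issue I —
Stage I.1 — burden on contractor; standard: clear and convincing evidence (weight exceeds 77).
    (a): 92 − 15 = 77 ≤ 77 [not met]
  Not every element is met, so the contractor fails to carry Stage I.1.
The analysis ends at Stage I.1; the agency prevails on this issue.
— Issue II —
Stage II.1 (contractor, a more-likely-than-not showing, weight is at least 55): (d) net 96−38=58 ≥ 55 — meets; (e) net 59−7=52 < 55 — fails.
  Not every element is met, so the contractor fails to carry Stage II.1.
The analysis ends at Stage II.1; the agency prevails on this issue.
Per-issue: Issue I → agency; Issue II → agency. The contractor must prevail on at least one issue; overall, the agency prevails.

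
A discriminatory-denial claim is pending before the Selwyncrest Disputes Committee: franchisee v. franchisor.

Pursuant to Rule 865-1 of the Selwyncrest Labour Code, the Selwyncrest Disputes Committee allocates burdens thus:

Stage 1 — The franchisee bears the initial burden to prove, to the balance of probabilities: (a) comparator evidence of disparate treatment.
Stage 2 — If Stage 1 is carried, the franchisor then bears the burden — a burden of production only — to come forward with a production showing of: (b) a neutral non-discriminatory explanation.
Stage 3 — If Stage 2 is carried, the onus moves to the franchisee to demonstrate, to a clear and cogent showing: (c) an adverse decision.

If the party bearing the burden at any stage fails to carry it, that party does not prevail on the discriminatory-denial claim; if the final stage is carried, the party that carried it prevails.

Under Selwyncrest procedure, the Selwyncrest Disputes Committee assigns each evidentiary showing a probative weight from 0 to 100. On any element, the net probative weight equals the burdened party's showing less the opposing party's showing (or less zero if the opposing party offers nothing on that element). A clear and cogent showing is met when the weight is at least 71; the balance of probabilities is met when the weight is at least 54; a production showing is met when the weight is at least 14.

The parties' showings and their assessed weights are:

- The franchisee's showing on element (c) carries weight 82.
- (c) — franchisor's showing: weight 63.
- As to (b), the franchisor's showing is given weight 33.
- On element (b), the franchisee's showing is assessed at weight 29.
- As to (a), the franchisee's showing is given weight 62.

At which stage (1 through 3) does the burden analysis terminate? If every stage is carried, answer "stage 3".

stage 2

At Stage 1 the franchisee must meet the balance of probabilities (weight is at least 54): on (a) the weight is 62, which does reach 54, so (a) meets the standard.
  Stage 1 is satisfied; the onus moves to the franchisor.
At Stage 2 the franchisor must meet a production showing (weight is at least 14): on (b) the weight is 33 less the opposing 29 gives net 4, < 14, so (b) does not meet the standard.
  Not every element is met, so the franchisor fails to carry Stage 2.
The franchisee prevails.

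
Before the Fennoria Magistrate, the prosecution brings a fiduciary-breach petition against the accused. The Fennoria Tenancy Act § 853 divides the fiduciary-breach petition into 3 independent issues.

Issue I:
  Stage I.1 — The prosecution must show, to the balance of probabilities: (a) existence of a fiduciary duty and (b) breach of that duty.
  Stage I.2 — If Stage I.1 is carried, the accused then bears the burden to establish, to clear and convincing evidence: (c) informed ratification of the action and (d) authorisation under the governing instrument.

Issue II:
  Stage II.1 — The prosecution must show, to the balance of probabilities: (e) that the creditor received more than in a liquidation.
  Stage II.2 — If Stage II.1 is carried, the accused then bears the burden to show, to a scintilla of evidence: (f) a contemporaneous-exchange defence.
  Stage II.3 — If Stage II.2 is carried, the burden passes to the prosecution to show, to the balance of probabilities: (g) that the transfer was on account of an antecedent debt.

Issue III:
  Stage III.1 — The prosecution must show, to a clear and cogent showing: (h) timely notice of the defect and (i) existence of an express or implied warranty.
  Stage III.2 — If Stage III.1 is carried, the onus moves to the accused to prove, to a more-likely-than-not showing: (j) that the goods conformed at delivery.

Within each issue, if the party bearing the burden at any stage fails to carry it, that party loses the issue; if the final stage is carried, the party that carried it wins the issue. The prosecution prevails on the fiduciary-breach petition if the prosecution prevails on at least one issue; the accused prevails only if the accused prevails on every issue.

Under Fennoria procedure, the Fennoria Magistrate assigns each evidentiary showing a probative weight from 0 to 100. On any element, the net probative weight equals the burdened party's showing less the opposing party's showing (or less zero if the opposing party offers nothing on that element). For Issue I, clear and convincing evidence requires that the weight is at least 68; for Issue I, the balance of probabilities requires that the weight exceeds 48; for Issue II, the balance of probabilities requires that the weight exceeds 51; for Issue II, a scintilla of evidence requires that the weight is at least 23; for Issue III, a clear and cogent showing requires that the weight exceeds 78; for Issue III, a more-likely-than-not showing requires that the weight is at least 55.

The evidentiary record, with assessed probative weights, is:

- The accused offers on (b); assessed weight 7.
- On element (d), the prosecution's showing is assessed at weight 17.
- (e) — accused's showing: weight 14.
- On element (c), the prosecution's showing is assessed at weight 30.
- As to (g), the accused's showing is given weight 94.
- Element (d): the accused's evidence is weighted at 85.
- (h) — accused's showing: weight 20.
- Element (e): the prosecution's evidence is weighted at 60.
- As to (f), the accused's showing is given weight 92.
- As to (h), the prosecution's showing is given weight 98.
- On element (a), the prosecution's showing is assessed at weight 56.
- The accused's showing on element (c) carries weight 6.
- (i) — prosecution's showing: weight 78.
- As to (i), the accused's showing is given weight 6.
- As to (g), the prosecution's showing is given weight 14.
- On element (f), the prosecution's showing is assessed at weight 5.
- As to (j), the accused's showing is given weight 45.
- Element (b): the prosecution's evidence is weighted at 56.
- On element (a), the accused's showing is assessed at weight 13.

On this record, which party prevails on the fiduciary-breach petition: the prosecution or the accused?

— Issue I —
At Stage I.1 the prosecution must meet the balance of probabilities (weight exceeds 48): on (a) the weight is 56 less the opposing 13 gives net 43, which does not exceed 48, so (a) does not meet the standard; on (b) the weight is 56 less the opposing 7 gives net 49, > 48, so (b) meets the standard.
  The prosecution does not carry Stage I.1.
The analysis ends at Stage I.1; the accused prevails on this issue.
— Issue II —
At Stage II.1 the prosecution must meet the balance of probabilities (weight exceeds 51): on (e) the weight is 60 less the opposing 14 gives net 46, which does not exceed 51, so (e) does not meet the standard.
  The prosecution does not carry Stage II.1.
The accused prevails on this issue.
— Issue III —
At Stage III.1 the prosecution must meet a clear and cogent showing (weight exceeds 78): on (h) the weight is 98 less the opposing 20 gives net 78, ≤ 78, so (h) does not meet the standard; on (i) the weight is 78 less the opposing 6 gives net 72, ≤ 78, so (i) does not meet the standard.
  Not every element is met, so the prosecution fails to carry Stage III.1.
The analysis ends at Stage III.1; the accused prevails on this issue.
Per-issue: Issue I → accused; Issue II → accused; Issue III → accused. The prosecution must prevail on at least one issue; overall, the accused prevails.

accused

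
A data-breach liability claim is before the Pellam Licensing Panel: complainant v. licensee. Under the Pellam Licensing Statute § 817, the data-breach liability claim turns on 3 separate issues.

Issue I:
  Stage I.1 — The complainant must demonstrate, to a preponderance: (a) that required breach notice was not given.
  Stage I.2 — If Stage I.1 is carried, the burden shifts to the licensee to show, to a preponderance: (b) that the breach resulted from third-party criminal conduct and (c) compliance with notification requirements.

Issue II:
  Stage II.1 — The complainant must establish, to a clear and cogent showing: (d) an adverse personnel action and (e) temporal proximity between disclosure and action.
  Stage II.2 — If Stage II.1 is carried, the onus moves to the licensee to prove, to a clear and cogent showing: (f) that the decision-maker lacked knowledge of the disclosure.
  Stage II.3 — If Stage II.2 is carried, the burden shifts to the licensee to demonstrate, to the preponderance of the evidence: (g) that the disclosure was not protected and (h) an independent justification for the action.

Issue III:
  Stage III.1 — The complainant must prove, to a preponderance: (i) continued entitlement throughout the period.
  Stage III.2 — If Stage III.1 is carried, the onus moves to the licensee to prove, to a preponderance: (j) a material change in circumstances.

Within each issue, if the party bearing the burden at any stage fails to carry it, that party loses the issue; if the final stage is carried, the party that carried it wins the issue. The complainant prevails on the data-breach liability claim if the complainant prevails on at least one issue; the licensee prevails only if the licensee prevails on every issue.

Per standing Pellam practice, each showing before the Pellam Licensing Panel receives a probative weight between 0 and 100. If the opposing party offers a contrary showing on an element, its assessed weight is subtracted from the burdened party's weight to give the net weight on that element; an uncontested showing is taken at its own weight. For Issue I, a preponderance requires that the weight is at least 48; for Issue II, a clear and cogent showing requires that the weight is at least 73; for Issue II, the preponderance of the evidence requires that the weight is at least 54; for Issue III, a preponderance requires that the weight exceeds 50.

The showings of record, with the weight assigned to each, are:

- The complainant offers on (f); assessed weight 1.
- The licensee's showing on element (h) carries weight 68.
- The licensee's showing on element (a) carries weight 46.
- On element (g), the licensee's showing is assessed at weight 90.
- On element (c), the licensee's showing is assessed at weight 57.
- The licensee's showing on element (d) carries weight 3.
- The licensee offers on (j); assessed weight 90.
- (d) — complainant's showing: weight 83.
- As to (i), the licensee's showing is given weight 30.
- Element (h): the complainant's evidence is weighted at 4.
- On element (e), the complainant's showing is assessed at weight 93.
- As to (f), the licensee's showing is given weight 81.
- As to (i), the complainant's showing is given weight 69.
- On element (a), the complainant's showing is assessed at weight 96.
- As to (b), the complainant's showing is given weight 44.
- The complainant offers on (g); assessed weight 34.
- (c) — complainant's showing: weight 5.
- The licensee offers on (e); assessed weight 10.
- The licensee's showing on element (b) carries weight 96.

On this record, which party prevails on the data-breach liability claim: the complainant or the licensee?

— Issue I —
Stage I.1 (complainant, a preponderance, weight is at least 48): (a) net 96−46=50 ≥ 48 — meets.
  Stage I.1 is satisfied; the onus moves to the licensee.
Stage I.2 (licensee, a preponderance, weight is at least 48): (b) net 96−44=52 ≥ 48 — meets; (c) net 57−5=52 ≥ 48 — meets.
  All elements met at the final stage.
All stages carried — the licensee prevails on this issue.
— Issue II —
At Stage II.1 the complainant must meet a clear and cogent showing (weight is at least 73): on (d) the weight is 83 less the opposing 3 gives net 80, ≥ 73, so (d) meets the standard; on (e) the weight is 93 less the opposing 10 gives net 83, which does reach 73, so (e) meets the standard.
  The complainant carries Stage II.1; the licensee now bears the burden.
At Stage II.2 the licensee must meet a clear and cogent showing (weight is at least 73): on (f) the weight is 81 less the opposing 1 gives net 80, which does reach 73, so (f) meets the standard.
  Stage II.2 is satisfied; the licensee continues to bear the burden.
At Stage II.3 the licensee must meet the preponderance of the evidence (weight is at least 54): on (g) the weight is 90 less the opposing 34 gives net 56, which does reach 54, so (g) meets the standard; on (h) the weight is 68 less the opposing 4 gives net 64, which does reach 54, so (h) meets the standard.
  Stage II.3 carried; the final stage is satisfied.
Every stage carried; the licensee prevails on this issue.
— Issue III —
At Stage III.1 the complainant must meet a preponderance (weight exceeds 50): on (i) the weight is 69 less the opposing 30 gives net 39, which does not exceed 50, so (i) does not meet the standard.
  Not every element is met, so the complainant fails to carry Stage III.1.
The licensee prevails on this issue.
Per-issue: Issue I → licensee; Issue II → licensee; Issue III → licensee. The complainant must prevail on at least one issue; overall, the licensee prevails.

licensee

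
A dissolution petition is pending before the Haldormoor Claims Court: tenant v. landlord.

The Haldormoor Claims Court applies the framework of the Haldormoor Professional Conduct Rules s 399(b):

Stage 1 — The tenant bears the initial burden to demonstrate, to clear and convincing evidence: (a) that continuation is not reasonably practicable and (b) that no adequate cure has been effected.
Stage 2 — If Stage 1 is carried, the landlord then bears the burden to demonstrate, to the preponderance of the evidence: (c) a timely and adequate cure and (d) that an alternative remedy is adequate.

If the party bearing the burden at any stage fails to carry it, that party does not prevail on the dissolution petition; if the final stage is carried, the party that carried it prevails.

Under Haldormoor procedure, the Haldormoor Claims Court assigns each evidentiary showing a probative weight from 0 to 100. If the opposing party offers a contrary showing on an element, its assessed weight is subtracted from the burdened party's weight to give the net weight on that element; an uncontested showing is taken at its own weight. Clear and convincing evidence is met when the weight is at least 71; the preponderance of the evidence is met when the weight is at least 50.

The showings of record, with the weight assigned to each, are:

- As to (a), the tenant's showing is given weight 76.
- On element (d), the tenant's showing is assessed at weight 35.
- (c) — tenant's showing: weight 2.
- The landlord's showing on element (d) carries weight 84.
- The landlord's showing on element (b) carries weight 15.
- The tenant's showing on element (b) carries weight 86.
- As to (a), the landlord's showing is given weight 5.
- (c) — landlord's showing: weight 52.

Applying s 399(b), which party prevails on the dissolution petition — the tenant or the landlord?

tenant

Stage 1 — burden on tenant; standard: clear and convincing evidence (weight is at least 71).
    (a): 76 − 5 = 71 ≥ 71 [met]
    (b): 86 − 15 = 71 ≥ 71 [met]
  Stage 1 carried; the burden shifts to the landlord.
Stage 2 — burden on landlord; standard: the preponderance of the evidence (weight is at least 50).
    (c): 52 − 2 = 50 ≥ 50 [met]
    (d): 84 − 35 = 49 < 50 [not met]
  The landlord does not carry Stage 2.
The tenant prevails.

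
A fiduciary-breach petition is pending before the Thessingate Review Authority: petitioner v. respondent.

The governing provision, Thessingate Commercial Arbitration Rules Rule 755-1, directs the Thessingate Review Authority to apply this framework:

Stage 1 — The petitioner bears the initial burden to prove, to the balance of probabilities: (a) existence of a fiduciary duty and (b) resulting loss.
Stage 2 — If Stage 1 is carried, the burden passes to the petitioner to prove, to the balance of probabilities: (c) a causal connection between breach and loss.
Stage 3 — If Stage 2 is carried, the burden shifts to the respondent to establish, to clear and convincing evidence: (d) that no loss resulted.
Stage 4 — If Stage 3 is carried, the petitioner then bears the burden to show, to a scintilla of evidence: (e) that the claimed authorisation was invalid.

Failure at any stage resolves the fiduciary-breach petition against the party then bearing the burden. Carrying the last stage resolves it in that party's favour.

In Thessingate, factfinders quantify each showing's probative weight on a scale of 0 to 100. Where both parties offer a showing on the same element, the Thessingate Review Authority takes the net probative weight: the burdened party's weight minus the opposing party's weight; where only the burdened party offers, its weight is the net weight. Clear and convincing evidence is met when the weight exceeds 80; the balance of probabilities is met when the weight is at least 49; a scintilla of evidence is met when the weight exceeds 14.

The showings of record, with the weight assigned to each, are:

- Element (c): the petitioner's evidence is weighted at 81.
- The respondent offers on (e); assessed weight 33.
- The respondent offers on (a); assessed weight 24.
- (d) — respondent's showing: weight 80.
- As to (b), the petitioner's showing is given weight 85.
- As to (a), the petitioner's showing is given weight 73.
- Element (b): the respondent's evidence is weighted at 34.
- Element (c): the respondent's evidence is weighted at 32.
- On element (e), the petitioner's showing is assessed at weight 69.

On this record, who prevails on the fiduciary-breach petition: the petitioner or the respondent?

petitioner

Stage 1 (petitioner, the balance of probabilities, weight is at least 49): (a) net 73−24=49 ≥ 49 — meets; (b) net 85−34=51 ≥ 49 — meets.
  All elements met. The petitioner retains the burden for Stage 2.
Stage 2 (petitioner, the balance of probabilities, weight is at least 49): (c) net 81−32=49 ≥ 49 — meets.
  All elements met. The burden passes to the respondent.
Stage 3 (respondent, clear and convincing evidence, weight exceeds 80): (d) 80 ≤ 80 — fails.
  Stage 3 not carried; the respondent fails its burden.
The petitioner prevails.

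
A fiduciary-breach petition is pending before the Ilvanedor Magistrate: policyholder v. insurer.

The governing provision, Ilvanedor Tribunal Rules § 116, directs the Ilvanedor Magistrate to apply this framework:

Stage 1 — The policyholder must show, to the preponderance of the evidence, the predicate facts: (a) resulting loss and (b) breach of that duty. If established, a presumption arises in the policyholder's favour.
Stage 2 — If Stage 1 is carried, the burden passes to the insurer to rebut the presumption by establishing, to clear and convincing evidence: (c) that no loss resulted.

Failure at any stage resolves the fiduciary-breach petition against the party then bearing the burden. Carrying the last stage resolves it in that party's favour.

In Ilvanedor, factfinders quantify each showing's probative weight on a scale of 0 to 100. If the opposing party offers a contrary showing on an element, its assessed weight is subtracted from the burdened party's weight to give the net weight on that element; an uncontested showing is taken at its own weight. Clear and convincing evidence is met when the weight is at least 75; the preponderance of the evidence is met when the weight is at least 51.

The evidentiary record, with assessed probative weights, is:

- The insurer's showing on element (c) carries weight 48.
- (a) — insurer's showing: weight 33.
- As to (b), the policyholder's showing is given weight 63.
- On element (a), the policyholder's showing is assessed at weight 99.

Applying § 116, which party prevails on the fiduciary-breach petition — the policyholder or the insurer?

policyholder

Stage 1 (policyholder, the preponderance of the evidence, weight is at least 51): (a) net 99−33=66 ≥ 51 — meets; (b) 63 ≥ 51 — meets.
  Stage 1 is satisfied; the onus moves to the insurer.
Stage 2 (insurer, clear and convincing evidence, weight is at least 75): (c) 48 < 75 — fails.
  The insurer does not carry Stage 2.
The policyholder prevails.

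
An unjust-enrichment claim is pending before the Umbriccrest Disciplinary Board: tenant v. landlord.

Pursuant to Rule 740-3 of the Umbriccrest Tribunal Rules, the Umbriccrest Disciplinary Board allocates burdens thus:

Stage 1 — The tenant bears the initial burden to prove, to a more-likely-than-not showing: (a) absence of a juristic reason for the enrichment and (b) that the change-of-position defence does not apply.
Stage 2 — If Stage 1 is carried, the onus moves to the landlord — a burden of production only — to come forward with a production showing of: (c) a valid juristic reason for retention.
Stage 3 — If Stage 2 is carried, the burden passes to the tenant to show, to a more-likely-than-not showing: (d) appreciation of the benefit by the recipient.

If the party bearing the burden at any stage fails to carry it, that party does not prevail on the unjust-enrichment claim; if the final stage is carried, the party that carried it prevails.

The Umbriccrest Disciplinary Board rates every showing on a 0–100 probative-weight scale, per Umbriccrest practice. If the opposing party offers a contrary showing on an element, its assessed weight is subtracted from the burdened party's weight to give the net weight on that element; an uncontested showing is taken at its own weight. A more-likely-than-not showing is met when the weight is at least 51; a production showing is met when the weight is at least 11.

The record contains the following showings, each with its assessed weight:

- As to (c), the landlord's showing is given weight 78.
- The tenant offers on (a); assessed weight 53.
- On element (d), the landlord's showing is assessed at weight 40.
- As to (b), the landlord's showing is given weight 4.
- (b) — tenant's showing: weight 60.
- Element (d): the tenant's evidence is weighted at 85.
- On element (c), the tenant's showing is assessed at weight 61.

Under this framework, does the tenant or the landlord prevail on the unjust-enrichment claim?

landlord

Stage 1 — burden on tenant; standard: a more-likely-than-not showing (weight is at least 51).
    (a): 53 ≥ 51 [met]
    (b): 60 − 4 = 56 ≥ 51 [met]
  Stage 1 carried; the burden shifts to the landlord.
Stage 2 — burden on landlord; standard: a production showing (weight is at least 11).
    (c): 78 − 61 = 17 ≥ 11 [met]
  Stage 2 is satisfied; the onus moves to the tenant.
Stage 3 — burden on tenant; standard: a more-likely-than-not showing (weight is at least 51).
    (d): 85 − 40 = 45 < 51 [not met]
  The tenant does not carry Stage 3.
The landlord prevails.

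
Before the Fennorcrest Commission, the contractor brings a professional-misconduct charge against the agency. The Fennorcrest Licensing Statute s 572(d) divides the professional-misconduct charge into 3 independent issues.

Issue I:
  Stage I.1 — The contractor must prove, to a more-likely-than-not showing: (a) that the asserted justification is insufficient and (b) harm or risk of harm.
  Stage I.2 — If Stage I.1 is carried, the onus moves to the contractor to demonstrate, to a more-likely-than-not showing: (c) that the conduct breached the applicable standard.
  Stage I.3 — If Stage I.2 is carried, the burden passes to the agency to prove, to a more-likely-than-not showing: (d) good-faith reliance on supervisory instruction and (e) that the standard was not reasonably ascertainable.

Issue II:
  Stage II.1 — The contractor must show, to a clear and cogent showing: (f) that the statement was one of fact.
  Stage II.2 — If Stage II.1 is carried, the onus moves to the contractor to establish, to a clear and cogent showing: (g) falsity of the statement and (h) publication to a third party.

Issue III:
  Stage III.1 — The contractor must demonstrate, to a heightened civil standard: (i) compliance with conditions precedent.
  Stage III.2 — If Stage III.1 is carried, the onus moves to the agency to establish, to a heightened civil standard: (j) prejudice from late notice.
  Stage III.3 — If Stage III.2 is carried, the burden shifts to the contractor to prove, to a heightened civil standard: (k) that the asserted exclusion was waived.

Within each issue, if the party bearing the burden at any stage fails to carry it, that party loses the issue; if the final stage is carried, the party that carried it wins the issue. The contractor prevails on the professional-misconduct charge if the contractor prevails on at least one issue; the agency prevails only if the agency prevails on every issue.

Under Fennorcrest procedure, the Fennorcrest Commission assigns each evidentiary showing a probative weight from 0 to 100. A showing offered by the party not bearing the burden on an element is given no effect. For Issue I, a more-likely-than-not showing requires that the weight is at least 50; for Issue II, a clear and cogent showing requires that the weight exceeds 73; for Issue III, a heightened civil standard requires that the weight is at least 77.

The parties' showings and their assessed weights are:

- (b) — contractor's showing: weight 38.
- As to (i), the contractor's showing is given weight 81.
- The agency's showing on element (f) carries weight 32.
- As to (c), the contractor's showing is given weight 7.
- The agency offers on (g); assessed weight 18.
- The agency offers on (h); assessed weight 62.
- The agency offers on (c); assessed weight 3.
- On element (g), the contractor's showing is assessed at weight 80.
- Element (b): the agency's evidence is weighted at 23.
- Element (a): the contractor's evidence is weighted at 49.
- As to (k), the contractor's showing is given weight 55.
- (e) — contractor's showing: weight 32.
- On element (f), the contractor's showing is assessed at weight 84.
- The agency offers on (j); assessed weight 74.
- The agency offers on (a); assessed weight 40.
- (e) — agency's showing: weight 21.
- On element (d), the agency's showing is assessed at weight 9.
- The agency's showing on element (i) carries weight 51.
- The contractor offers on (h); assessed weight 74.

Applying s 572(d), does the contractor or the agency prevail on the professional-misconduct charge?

contractor

— Issue I —
At Stage I.1 the contractor must meet a more-likely-than-not showing (weight is at least 50): on (a) the weight is 49 (the agency's 40 is given no effect), < 50, so (a) does not meet the standard; on (b) the weight is 38 (the agency's 23 is given no effect), which does not reach 50, so (b) does not meet the standard.
  Not every element is met, so the contractor fails to carry Stage I.1.
The agency prevails on this issue.
— Issue II —
Stage II.1 — burden on contractor; standard: a clear and cogent showing (weight exceeds 73).
    (f): 84 (agency's 32 disregarded) > 73 [met]
  Stage II.1 carried; the burden remains with the contractor.
Stage II.2 — burden on contractor; standard: a clear and cogent showing (weight exceeds 73).
    (g): 80 (agency's 18 disregarded) > 73 [met]
    (h): 74 (agency's 62 disregarded) > 73 [met]
  The contractor carries the last stage.
With every stage satisfied, the contractor prevails on this issue.
— Issue III —
Stage III.1 (contractor, a heightened civil standard, weight is at least 77): (i) 81 (agency's 51 disregarded) ≥ 77 — meets.
  The contractor carries Stage III.1; the agency now bears the burden.
Stage III.2 (agency, a heightened civil standard, weight is at least 77): (j) 74 < 77 — fails.
  The agency does not carry Stage III.2.
The contractor prevails on this issue.
Per-issue: Issue I → agency; Issue II → contractor; Issue III → contractor. The contractor must prevail on at least one issue; overall, the contractor prevails.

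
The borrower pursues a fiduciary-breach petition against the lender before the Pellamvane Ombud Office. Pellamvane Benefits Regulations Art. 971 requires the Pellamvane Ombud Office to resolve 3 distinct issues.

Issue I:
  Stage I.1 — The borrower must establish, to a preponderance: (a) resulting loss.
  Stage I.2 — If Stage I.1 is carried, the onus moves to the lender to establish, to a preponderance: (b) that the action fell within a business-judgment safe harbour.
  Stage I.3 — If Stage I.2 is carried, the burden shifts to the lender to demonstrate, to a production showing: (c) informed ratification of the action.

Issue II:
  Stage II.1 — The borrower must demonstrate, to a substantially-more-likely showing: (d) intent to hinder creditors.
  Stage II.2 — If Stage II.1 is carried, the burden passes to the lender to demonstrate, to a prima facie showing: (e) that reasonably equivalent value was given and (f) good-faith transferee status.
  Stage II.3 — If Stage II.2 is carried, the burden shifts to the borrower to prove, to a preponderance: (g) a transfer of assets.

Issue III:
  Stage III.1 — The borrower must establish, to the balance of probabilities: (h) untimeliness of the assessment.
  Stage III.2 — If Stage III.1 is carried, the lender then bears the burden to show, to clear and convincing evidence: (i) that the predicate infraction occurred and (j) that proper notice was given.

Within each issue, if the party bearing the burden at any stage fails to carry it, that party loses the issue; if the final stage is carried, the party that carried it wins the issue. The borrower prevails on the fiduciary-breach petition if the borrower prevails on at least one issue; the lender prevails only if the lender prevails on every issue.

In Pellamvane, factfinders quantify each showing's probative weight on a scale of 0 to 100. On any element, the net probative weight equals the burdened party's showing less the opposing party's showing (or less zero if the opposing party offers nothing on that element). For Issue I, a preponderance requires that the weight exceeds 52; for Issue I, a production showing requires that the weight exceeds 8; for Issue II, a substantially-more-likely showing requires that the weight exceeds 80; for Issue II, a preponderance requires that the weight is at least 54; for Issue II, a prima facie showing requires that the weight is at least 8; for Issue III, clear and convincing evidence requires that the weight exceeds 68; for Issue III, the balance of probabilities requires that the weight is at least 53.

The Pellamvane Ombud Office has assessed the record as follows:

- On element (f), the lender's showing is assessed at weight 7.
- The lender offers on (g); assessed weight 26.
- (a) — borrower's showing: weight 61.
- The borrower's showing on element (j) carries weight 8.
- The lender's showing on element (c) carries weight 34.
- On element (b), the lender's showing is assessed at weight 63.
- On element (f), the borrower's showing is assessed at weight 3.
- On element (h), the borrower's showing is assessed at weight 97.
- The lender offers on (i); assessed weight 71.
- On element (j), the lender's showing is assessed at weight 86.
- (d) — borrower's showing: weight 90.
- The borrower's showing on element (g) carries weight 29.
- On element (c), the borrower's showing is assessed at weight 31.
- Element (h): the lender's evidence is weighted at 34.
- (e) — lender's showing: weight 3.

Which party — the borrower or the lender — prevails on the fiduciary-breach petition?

— Issue I —
Stage I.1 (borrower, a preponderance, weight exceeds 52): (a) 61 > 52 — meets.
  Stage I.1 is satisfied; the onus moves to the lender.
Stage I.2 (lender, a preponderance, weight exceeds 52): (b) 63 > 52 — meets.
  Stage I.2 is satisfied; the lender continues to bear the burden.
Stage I.3 (lender, a production showing, weight exceeds 8): (c) net 34−31=3 ≤ 8 — fails.
  Stage I.3 not carried; the lender fails its burden.
The borrower prevails on this issue.
— Issue II —
At Stage II.1 the borrower must meet a substantially-more-likely showing (weight exceeds 80): on (d) the weight is 90, which does exceed 80, so (d) meets the standard.
  Stage II.1 is satisfied; the onus moves to the lender.
At Stage II.2 the lender must meet a prima facie showing (weight is at least 8): on (e) the weight is 3, which does not reach 8, so (e) does not meet the standard; on (f) the weight is 7 less the opposing 3 gives net 4, < 8, so (f) does not meet the standard.
  Stage II.2 not carried; the lender fails its burden.
So the borrower prevails on this issue.
— Issue III —
Stage III.1 (borrower, the balance of probabilities, weight is at least 53): (h) net 97−34=63 ≥ 53 — meets.
  All elements met. The burden passes to the lender.
Stage III.2 (lender, clear and convincing evidence, weight exceeds 68): (i) 71 > 68 — meets; (j) net 86−8=78 > 68 — meets.
  The lender carries the last stage.
With every stage satisfied, the lender prevails on this issue.
Per-issue: Issue I → borrower; Issue II → borrower; Issue III → lender. The borrower must prevail on at least one issue; overall, the borrower prevails.

borrower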